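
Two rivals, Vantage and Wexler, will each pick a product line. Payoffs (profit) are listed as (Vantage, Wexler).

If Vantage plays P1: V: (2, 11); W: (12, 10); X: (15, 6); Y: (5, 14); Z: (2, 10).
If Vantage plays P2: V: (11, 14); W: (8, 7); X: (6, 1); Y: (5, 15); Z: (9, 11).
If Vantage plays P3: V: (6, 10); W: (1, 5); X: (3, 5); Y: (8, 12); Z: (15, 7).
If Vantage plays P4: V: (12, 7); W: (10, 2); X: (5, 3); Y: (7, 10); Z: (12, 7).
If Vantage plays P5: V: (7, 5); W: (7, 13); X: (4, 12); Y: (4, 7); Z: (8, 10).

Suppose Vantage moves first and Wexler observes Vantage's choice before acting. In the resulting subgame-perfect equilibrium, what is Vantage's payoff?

8

Backward induction with Vantage moving first.
- P1 → Wexler plays Y (best of 11, 10, 6, 14, 10); Vantage gets 5.
- P2 → Wexler plays Y (best of 14, 7, 1, 15, 11); Vantage gets 5.
- P3 → Wexler plays Y (best of 10, 5, 5, 12, 7); Vantage gets 8.
- P4 → Wexler plays Y (best of 7, 2, 3, 10, 7); Vantage gets 7.
- P5 → Wexler plays W (best of 5, 13, 12, 7, 10); Vantage gets 7.
Among 5, 5, 8, 7, 7, the best is 8 at P3. Subgame-perfect outcome: (P3, Y) with payoffs (8, 12).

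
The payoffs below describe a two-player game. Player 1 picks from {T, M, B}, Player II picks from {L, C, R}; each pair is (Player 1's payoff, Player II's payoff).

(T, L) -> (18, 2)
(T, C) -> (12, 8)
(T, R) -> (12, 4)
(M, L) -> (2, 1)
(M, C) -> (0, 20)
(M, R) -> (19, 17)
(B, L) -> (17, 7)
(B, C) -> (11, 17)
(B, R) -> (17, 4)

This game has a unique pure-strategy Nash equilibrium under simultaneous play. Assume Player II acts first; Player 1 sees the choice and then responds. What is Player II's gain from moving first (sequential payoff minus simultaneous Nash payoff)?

Work backward from Player 1's decision.
- L: BR = T, leader payoff 2.
- C: BR = T, leader payoff 8.
- R: BR = M, leader payoff 17.
Among 2, 8, 17, the best is 17 at R. Subgame-perfect outcome: (M, R) with payoffs (19, 17).
For the simultaneous game, intersect best replies.
Player 1's best replies: L→T; C→T; R→M.
Player II's best replies: T→C; M→C; B→C.
The unique mutual best reply is (T, C), giving (12, 8).
Player II's commitment gain: 17 − 8 = 9.

9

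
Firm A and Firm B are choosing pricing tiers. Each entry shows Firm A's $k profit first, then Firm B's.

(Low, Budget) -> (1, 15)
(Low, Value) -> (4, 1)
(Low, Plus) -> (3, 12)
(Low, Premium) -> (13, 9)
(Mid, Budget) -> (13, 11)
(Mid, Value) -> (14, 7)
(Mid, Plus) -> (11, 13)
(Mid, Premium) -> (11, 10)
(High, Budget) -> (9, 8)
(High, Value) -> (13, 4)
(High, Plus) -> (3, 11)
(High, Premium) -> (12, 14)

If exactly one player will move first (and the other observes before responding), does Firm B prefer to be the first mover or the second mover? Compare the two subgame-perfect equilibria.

If Firm A leads: Firm B's best replies are Low→Budget, Mid→Plus, High→Premium; Firm A's induced payoffs 1, 11, 12; outcome (High, Premium), payoffs (12, 14).
If Firm B leads: Firm A's best replies are Budget→Mid, Value→Mid, Plus→Mid, Premium→Low; Firm B's induced payoffs 11, 7, 13, 9; outcome (Mid, Plus), payoffs (11, 13).
Firm B gets 13 moving first and 14 moving second, so Firm B prefers to move second.

second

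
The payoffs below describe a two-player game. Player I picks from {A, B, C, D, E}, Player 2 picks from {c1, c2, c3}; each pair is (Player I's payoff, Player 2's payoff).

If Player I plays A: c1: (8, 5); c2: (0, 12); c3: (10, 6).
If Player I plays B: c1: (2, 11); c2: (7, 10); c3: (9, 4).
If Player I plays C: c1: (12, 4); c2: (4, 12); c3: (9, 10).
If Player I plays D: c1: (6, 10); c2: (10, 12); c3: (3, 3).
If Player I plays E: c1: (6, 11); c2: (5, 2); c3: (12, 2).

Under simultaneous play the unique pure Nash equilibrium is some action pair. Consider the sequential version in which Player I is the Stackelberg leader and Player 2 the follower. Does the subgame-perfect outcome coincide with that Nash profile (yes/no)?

Player 2 best-responds to each possible Player I move:
- A: Player 2 compares 5, 12, 6 and picks c2; Player I would get 0.
- B: Player 2 compares 11, 10, 4 and picks c1; Player I would get 2.
- C: Player 2 compares 4, 12, 10 and picks c2; Player I would get 4.
- D: Player 2 compares 10, 12, 3 and picks c2; Player I would get 10.
- E: Player 2 compares 11, 2, 2 and picks c1; Player I would get 6.
Player I's induced payoffs are 0, 2, 4, 10, 6, so Player I commits to D. Subgame-perfect outcome: (D, c2) with payoffs (10, 12).
Now find the simultaneous Nash equilibrium.
Player I's best replies: c1→C; c2→D; c3→E.
Player 2's best replies: A→c2; B→c1; C→c2; D→c2; E→c1.
The unique mutual best reply is (D, c2), giving (10, 12).
Sequential outcome (D, c2) coincides with the Nash profile (D, c2).

yes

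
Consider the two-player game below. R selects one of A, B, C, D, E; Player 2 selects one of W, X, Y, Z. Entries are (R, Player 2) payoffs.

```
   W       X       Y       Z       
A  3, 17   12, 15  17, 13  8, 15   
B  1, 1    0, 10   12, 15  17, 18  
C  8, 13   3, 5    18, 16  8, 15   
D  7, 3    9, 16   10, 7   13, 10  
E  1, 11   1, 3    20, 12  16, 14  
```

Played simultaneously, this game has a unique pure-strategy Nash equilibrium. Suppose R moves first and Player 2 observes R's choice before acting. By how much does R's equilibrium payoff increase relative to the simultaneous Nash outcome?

Work backward from Player 2's decision.
- A: Player 2 compares 17, 15, 13, 15 and picks W; R would get 3.
- B: Player 2 compares 1, 10, 15, 18 and picks Z; R would get 17.
- C: Player 2 compares 13, 5, 16, 15 and picks Y; R would get 18.
- D: Player 2 compares 3, 16, 7, 10 and picks X; R would get 9.
- E: Player 2 compares 11, 3, 12, 14 and picks Z; R would get 16.
Maximizing over 3, 17, 18, 9, 16, R chooses C. Subgame-perfect outcome: (C, Y) with payoffs (18, 16).
Under simultaneous play:
R's best replies: W→C; X→A; Y→E; Z→B.
Player 2's best replies: A→W; B→Z; C→Y; D→X; E→Z.
The unique mutual best reply is (B, Z), giving (17, 18).
R's commitment gain: 18 − 17 = 1.

1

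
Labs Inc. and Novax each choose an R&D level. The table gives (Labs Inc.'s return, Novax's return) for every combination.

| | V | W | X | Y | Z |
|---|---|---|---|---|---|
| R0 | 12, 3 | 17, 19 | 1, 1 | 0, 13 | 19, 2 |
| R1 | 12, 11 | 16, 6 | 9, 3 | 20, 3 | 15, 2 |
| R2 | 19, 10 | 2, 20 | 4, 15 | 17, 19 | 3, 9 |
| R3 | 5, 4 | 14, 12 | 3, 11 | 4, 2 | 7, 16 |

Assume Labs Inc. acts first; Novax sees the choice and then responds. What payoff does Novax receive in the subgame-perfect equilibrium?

Work backward from Novax's decision.
- R0: Novax compares 3, 19, 1, 13, 2 and picks W; Labs Inc. would get 17.
- R1: Novax compares 11, 6, 3, 3, 2 and picks V; Labs Inc. would get 12.
- R2: Novax compares 10, 20, 15, 19, 9 and picks W; Labs Inc. would get 2.
- R3: Novax compares 4, 12, 11, 2, 16 and picks Z; Labs Inc. would get 7.
Maximizing over 17, 12, 2, 7, Labs Inc. chooses R0. Subgame-perfect outcome: (R0, W) with payoffs (17, 19).

19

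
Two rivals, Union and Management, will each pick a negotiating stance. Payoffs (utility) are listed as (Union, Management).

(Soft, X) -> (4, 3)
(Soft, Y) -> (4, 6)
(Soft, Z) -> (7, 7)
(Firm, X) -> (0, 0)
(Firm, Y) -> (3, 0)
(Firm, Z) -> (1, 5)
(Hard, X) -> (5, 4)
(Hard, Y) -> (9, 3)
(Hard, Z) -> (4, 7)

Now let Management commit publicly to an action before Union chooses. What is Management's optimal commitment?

Union best-responds to each possible Management move:
- X: BR = Hard, leader payoff 4.
- Y: BR = Hard, leader payoff 3.
- Z: BR = Soft, leader payoff 7.
Among 4, 3, 7, the best is 7 at Z. Subgame-perfect outcome: (Soft, Z) with payoffs (7, 7).

Z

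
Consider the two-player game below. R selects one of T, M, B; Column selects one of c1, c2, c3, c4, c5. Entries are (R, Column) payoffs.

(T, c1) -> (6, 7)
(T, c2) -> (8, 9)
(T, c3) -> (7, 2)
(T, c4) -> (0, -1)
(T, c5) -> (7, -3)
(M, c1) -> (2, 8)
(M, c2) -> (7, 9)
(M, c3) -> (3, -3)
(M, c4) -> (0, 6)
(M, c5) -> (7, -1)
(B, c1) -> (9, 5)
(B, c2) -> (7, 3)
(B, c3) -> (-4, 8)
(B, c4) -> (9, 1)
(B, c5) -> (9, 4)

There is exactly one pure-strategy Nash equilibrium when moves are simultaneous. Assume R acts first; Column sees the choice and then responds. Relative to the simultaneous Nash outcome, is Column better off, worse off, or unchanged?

Work backward from Column's decision.
- T → Column plays c2 (best of 7, 9, 2, -1, -3); R gets 8.
- M → Column plays c2 (best of 8, 9, -3, 6, -1); R gets 7.
- B → Column plays c3 (best of 5, 3, 8, 1, 4); R gets -4.
Maximizing over 8, 7, -4, R chooses T. Subgame-perfect outcome: (T, c2) with payoffs (8, 9).
Now find the simultaneous Nash equilibrium.
R's best replies: c1→B; c2→T; c3→T; c4→B; c5→B.
Column's best replies: T→c2; M→c2; B→c3.
Only (T, c2) has each player best-responding; Nash payoffs (8, 9).
Column earns 9 sequentially versus 9 at the Nash outcome: unchanged.

unchanged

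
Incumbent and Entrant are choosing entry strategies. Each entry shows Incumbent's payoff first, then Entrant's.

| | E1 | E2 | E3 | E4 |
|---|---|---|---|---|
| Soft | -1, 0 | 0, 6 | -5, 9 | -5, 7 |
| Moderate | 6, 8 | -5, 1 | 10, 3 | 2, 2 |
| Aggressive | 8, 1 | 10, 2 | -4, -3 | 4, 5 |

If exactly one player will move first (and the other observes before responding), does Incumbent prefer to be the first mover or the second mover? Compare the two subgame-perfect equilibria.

first

If Incumbent leads: Entrant's best replies are Soft→E3, Moderate→E1, Aggressive→E4; Incumbent's induced payoffs -5, 6, 4; outcome (Moderate, E1), payoffs (6, 8).
If Entrant leads: Incumbent's best replies are E1→Aggressive, E2→Aggressive, E3→Moderate, E4→Aggressive; Entrant's induced payoffs 1, 2, 3, 5; outcome (Aggressive, E4), payoffs (4, 5).
Incumbent gets 6 moving first and 4 moving second, so Incumbent prefers to move first.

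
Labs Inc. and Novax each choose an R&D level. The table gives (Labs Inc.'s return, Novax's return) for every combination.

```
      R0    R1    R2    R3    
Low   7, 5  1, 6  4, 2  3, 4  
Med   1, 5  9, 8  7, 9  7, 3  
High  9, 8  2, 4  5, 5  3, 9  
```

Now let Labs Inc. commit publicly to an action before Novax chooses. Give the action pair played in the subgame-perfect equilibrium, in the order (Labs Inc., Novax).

Solve by backward induction (Labs Inc. leads).
- Low: Novax compares 5, 6, 2, 4 and picks R1; Labs Inc. would get 1.
- Med: Novax compares 5, 8, 9, 3 and picks R2; Labs Inc. would get 7.
- High: Novax compares 8, 4, 5, 9 and picks R3; Labs Inc. would get 3.
Maximizing over 1, 7, 3, Labs Inc. chooses Med. Subgame-perfect outcome: (Med, R2) with payoffs (7, 9).

(Med, R2)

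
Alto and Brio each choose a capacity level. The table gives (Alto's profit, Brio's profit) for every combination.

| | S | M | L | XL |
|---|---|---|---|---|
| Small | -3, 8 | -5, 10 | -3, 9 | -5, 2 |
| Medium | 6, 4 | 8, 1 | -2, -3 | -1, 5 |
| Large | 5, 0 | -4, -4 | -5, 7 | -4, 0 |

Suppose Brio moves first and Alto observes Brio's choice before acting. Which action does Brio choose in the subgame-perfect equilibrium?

XL

Backward induction with Brio moving first.
- S: Alto compares -3, 6, 5 and picks Medium; Brio would get 4.
- M: Alto compares -5, 8, -4 and picks Medium; Brio would get 1.
- L: Alto compares -3, -2, -5 and picks Medium; Brio would get -3.
- XL: Alto compares -5, -1, -4 and picks Medium; Brio would get 5.
Among 4, 1, -3, 5, the best is 5 at XL. Subgame-perfect outcome: (Medium, XL) with payoffs (-1, 5).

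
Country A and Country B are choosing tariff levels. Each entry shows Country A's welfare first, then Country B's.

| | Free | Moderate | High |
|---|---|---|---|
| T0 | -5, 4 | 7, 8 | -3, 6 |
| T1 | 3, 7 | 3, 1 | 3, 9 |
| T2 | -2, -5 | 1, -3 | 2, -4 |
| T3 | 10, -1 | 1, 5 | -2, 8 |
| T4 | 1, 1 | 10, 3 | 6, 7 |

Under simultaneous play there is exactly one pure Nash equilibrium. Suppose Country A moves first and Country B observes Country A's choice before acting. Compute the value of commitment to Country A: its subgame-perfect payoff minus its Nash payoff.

Country B best-responds to each possible Country A move:
- T0: Country B compares 4, 8, 6 and picks Moderate; Country A would get 7.
- T1: Country B compares 7, 1, 9 and picks High; Country A would get 3.
- T2: Country B compares -5, -3, -4 and picks Moderate; Country A would get 1.
- T3: Country B compares -1, 5, 8 and picks High; Country A would get -2.
- T4: Country B compares 1, 3, 7 and picks High; Country A would get 6.
Among 7, 3, 1, -2, 6, the best is 7 at T0. Subgame-perfect outcome: (T0, Moderate) with payoffs (7, 8).
Now find the simultaneous Nash equilibrium.
Country A's best replies: Free→T3; Moderate→T4; High→T4.
Country B's best replies: T0→Moderate; T1→High; T2→Moderate; T3→High; T4→High.
Only (T4, High) has each player best-responding; Nash payoffs (6, 7).
Country A's commitment gain: 7 − 6 = 1.

1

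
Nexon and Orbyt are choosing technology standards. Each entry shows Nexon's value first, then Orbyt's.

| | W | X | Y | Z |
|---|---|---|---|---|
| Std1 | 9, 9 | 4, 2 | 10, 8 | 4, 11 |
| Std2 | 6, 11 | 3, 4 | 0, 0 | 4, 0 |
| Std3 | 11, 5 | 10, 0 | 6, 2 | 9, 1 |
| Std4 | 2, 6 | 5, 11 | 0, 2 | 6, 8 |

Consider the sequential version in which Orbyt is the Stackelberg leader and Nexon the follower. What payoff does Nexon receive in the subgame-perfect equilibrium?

Solve by backward induction (Orbyt leads).
- W: BR = Std3, leader payoff 5.
- X: BR = Std3, leader payoff 0.
- Y: BR = Std1, leader payoff 8.
- Z: BR = Std3, leader payoff 1.
Orbyt's induced payoffs are 5, 0, 8, 1, so Orbyt commits to Y. Subgame-perfect outcome: (Std1, Y) with payoffs (10, 8).

10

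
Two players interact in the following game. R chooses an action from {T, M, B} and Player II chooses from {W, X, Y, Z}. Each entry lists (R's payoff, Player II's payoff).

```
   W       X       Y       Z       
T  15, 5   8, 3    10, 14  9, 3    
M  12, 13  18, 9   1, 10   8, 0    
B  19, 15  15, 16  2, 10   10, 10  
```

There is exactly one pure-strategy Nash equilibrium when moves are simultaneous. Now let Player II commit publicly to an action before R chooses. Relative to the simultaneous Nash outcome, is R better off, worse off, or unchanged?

better off

Work backward from R's decision.
- W: R compares 15, 12, 19 and picks B; Player II would get 15.
- X: R compares 8, 18, 15 and picks M; Player II would get 9.
- Y: R compares 10, 1, 2 and picks T; Player II would get 14.
- Z: R compares 9, 8, 10 and picks B; Player II would get 10.
Among 15, 9, 14, 10, the best is 15 at W. Subgame-perfect outcome: (B, W) with payoffs (19, 15).
Now find the simultaneous Nash equilibrium.
R's best replies: W→B; X→M; Y→T; Z→B.
Player II's best replies: T→Y; M→W; B→X.
Only (T, Y) has each player best-responding; Nash payoffs (10, 14).
R earns 19 sequentially versus 10 at the Nash outcome: better off.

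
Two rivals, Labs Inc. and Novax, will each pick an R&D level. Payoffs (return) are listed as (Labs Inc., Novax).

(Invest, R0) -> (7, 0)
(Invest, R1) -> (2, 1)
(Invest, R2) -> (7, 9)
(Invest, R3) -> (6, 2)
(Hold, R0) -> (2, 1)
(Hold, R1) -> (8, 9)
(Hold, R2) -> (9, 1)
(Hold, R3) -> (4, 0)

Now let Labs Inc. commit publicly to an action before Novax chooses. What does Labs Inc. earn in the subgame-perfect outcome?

Backward induction with Labs Inc. moving first.
- Invest → Novax plays R2 (best of 0, 1, 9, 2); Labs Inc. gets 7.
- Hold → Novax plays R1 (best of 1, 9, 1, 0); Labs Inc. gets 8.
Labs Inc.'s induced payoffs are 7, 8, so Labs Inc. commits to Hold. Subgame-perfect outcome: (Hold, R1) with payoffs (8, 9).

8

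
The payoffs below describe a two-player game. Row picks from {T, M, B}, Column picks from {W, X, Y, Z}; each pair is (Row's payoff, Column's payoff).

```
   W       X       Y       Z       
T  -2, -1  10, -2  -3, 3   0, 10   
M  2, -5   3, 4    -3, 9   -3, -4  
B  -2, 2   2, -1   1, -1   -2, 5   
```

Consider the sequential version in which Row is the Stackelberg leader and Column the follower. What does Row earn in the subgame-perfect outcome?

0

Backward induction with Row moving first.
- T: BR = Z, leader payoff 0.
- M: BR = Y, leader payoff -3.
- B: BR = Z, leader payoff -2.
Maximizing over 0, -3, -2, Row chooses T. Subgame-perfect outcome: (T, Z) with payoffs (0, 10).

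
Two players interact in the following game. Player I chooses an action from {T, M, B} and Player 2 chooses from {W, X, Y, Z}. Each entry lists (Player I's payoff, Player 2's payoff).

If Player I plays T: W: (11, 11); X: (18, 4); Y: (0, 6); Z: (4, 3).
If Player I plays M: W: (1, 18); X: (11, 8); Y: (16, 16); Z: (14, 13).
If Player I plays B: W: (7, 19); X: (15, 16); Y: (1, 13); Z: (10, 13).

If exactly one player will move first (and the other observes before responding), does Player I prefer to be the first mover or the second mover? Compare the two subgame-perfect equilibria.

If Player I leads: Player 2's best replies are T→W, M→W, B→W; Player I's induced payoffs 11, 1, 7; outcome (T, W), payoffs (11, 11).
If Player 2 leads: Player I's best replies are W→T, X→T, Y→M, Z→M; Player 2's induced payoffs 11, 4, 16, 13; outcome (M, Y), payoffs (16, 16).
Player I gets 11 moving first and 16 moving second, so Player I prefers to move second.

second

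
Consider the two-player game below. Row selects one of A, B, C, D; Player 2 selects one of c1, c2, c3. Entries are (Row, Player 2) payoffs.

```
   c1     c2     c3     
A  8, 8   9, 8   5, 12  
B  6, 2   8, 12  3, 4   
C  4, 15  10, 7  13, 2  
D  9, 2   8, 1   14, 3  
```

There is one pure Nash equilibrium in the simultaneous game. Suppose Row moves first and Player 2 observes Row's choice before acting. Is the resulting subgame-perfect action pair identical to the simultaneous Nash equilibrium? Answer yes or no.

yes

Backward induction with Row moving first.
- A: Player 2 compares 8, 8, 12 and picks c3; Row would get 5.
- B: Player 2 compares 2, 12, 4 and picks c2; Row would get 8.
- C: Player 2 compares 15, 7, 2 and picks c1; Row would get 4.
- D: Player 2 compares 2, 1, 3 and picks c3; Row would get 14.
Maximizing over 5, 8, 4, 14, Row chooses D. Subgame-perfect outcome: (D, c3) with payoffs (14, 3).
For the simultaneous game, intersect best replies.
Row's best replies: c1→D; c2→C; c3→D.
Player 2's best replies: A→c3; B→c2; C→c1; D→c3.
The unique mutual best reply is (D, c3), giving (14, 3).
Sequential outcome (D, c3) coincides with the Nash profile (D, c3).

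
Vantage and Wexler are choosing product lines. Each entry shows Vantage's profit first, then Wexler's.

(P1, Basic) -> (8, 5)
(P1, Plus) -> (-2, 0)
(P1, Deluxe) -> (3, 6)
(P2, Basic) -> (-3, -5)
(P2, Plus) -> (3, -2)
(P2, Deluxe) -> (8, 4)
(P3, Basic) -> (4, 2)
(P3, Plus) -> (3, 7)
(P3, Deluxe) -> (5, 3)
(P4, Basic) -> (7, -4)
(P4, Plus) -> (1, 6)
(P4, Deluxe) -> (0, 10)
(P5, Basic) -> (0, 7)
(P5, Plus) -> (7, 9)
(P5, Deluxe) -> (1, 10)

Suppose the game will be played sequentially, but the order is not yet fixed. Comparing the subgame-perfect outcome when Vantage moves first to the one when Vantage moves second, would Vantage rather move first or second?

If Vantage leads: Wexler's best replies are P1→Deluxe, P2→Deluxe, P3→Plus, P4→Deluxe, P5→Deluxe; Vantage's induced payoffs 3, 8, 3, 0, 1; outcome (P2, Deluxe), payoffs (8, 4).
If Wexler leads: Vantage's best replies are Basic→P1, Plus→P5, Deluxe→P2; Wexler's induced payoffs 5, 9, 4; outcome (P5, Plus), payoffs (7, 9).
Vantage gets 8 moving first and 7 moving second, so Vantage prefers to move first.

first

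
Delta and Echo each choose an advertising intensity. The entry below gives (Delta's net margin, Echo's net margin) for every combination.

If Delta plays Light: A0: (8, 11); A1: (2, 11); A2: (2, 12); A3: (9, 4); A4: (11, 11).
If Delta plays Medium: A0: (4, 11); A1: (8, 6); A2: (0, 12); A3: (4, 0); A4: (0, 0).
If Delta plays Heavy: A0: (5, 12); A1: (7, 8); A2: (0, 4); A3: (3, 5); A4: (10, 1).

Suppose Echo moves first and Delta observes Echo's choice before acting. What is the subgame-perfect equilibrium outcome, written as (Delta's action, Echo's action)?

Work backward from Delta's decision.
- A0: BR = Light, leader payoff 11.
- A1: BR = Medium, leader payoff 6.
- A2: BR = Light, leader payoff 12.
- A3: BR = Light, leader payoff 4.
- A4: BR = Light, leader payoff 11.
Among 11, 6, 12, 4, 11, the best is 12 at A2. Subgame-perfect outcome: (Light, A2) with payoffs (2, 12).

(Light, A2)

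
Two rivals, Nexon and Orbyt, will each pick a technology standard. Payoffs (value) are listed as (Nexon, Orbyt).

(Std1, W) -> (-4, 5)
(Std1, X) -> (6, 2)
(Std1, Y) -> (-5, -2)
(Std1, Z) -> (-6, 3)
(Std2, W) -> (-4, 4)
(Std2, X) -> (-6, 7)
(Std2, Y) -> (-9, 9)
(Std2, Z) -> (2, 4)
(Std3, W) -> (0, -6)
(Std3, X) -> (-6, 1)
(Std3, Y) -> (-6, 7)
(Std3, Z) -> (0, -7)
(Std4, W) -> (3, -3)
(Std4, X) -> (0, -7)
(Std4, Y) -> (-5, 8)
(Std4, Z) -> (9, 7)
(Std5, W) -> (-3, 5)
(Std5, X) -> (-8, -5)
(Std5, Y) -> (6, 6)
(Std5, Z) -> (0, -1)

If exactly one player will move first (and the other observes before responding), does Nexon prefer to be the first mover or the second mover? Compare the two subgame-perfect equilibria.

If Nexon leads: Orbyt's best replies are Std1→W, Std2→Y, Std3→Y, Std4→Y, Std5→Y; Nexon's induced payoffs -4, -9, -6, -5, 6; outcome (Std5, Y), payoffs (6, 6).
If Orbyt leads: Nexon's best replies are W→Std4, X→Std1, Y→Std5, Z→Std4; Orbyt's induced payoffs -3, 2, 6, 7; outcome (Std4, Z), payoffs (9, 7).
Nexon gets 6 moving first and 9 moving second, so Nexon prefers to move second.

second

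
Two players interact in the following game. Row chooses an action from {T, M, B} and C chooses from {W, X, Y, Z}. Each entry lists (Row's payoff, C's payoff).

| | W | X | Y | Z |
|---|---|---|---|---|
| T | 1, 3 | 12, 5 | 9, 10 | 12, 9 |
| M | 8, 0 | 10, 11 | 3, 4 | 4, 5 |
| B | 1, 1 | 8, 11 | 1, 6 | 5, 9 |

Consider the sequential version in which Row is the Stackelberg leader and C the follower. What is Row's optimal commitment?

Work backward from C's decision.
- T: BR = Y, leader payoff 9.
- M: BR = X, leader payoff 10.
- B: BR = X, leader payoff 8.
Maximizing over 9, 10, 8, Row chooses M. Subgame-perfect outcome: (M, X) with payoffs (10, 11).

M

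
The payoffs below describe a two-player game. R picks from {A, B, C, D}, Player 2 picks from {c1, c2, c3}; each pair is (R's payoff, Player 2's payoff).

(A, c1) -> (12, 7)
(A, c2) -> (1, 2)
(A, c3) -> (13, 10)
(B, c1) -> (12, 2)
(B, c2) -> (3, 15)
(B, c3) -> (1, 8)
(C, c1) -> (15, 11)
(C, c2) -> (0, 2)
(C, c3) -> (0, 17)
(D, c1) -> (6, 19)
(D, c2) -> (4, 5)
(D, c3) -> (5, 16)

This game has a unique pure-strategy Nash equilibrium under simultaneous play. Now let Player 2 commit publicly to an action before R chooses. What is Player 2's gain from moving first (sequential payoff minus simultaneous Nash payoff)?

1

Backward induction with Player 2 moving first.
- c1: R compares 12, 12, 15, 6 and picks C; Player 2 would get 11.
- c2: R compares 1, 3, 0, 4 and picks D; Player 2 would get 5.
- c3: R compares 13, 1, 0, 5 and picks A; Player 2 would get 10.
Player 2's induced payoffs are 11, 5, 10, so Player 2 commits to c1. Subgame-perfect outcome: (C, c1) with payoffs (15, 11).
Now find the simultaneous Nash equilibrium.
R's best replies: c1→C; c2→D; c3→A.
Player 2's best replies: A→c3; B→c2; C→c3; D→c1.
The unique mutual best reply is (A, c3), giving (13, 10).
Player 2's commitment gain: 11 − 10 = 1.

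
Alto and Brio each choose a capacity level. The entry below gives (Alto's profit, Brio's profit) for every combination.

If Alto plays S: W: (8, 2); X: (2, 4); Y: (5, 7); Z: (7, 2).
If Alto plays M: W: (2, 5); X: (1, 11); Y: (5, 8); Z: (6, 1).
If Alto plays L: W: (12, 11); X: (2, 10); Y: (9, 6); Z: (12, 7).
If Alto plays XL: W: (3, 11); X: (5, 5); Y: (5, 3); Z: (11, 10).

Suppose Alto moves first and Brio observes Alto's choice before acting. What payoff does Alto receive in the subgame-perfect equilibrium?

12

Brio best-responds to each possible Alto move:
- S → Brio plays Y (best of 2, 4, 7, 2); Alto gets 5.
- M → Brio plays X (best of 5, 11, 8, 1); Alto gets 1.
- L → Brio plays W (best of 11, 10, 6, 7); Alto gets 12.
- XL → Brio plays W (best of 11, 5, 3, 10); Alto gets 3.
Among 5, 1, 12, 3, the best is 12 at L. Subgame-perfect outcome: (L, W) with payoffs (12, 11).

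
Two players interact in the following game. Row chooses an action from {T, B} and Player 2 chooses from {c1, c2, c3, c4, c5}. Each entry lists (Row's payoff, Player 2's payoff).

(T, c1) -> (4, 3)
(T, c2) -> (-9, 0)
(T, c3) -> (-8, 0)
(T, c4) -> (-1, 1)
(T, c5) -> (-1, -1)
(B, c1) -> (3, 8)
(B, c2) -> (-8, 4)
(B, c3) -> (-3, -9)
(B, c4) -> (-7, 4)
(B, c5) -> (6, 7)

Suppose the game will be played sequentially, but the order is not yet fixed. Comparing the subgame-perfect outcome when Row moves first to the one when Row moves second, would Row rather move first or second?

If Row leads: Player 2's best replies are T→c1, B→c1; Row's induced payoffs 4, 3; outcome (T, c1), payoffs (4, 3).
If Player 2 leads: Row's best replies are c1→T, c2→B, c3→B, c4→T, c5→B; Player 2's induced payoffs 3, 4, -9, 1, 7; outcome (B, c5), payoffs (6, 7).
Row gets 4 moving first and 6 moving second, so Row prefers to move second.

second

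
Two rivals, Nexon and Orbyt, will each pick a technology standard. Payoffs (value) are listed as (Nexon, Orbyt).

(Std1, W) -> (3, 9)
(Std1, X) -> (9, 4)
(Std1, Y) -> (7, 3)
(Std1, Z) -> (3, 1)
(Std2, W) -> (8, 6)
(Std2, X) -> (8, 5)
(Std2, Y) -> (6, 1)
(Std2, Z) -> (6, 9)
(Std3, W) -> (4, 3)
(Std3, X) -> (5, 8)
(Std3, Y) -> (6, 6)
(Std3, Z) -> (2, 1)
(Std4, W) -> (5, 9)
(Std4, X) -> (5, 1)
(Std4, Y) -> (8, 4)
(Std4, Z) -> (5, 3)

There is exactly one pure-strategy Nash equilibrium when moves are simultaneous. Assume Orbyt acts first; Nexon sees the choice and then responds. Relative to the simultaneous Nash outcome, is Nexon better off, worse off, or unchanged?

unchanged

Work backward from Nexon's decision.
- W: BR = Std2, leader payoff 6.
- X: BR = Std1, leader payoff 4.
- Y: BR = Std4, leader payoff 4.
- Z: BR = Std2, leader payoff 9.
Orbyt's induced payoffs are 6, 4, 4, 9, so Orbyt commits to Z. Subgame-perfect outcome: (Std2, Z) with payoffs (6, 9).
Now find the simultaneous Nash equilibrium.
Nexon's best replies: W→Std2; X→Std1; Y→Std4; Z→Std2.
Orbyt's best replies: Std1→W; Std2→Z; Std3→X; Std4→W.
The unique mutual best reply is (Std2, Z), giving (6, 9).
Nexon earns 6 sequentially versus 6 at the Nash outcome: unchanged.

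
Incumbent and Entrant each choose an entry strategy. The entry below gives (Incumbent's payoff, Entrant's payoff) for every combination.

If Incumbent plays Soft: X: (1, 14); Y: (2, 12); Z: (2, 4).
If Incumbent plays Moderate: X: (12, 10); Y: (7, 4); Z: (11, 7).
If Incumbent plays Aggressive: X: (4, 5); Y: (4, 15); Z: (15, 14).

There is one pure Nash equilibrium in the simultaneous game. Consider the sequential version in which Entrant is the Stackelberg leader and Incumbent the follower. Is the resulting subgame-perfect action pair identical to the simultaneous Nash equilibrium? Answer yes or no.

no

Backward induction with Entrant moving first.
- X: BR = Moderate, leader payoff 10.
- Y: BR = Moderate, leader payoff 4.
- Z: BR = Aggressive, leader payoff 14.
Among 10, 4, 14, the best is 14 at Z. Subgame-perfect outcome: (Aggressive, Z) with payoffs (15, 14).
Under simultaneous play:
Incumbent's best replies: X→Moderate; Y→Moderate; Z→Aggressive.
Entrant's best replies: Soft→X; Moderate→X; Aggressive→Y.
The unique mutual best reply is (Moderate, X), giving (12, 10).
Sequential outcome (Aggressive, Z) differs from the Nash profile (Moderate, X).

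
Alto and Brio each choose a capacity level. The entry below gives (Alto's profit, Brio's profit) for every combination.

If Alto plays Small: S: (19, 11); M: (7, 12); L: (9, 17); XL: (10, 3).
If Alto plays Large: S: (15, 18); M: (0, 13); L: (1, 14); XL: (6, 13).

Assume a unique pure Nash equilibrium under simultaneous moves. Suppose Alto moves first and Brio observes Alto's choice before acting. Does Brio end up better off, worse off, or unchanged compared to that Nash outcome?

Backward induction with Alto moving first.
- Small: Brio compares 11, 12, 17, 3 and picks L; Alto would get 9.
- Large: Brio compares 18, 13, 14, 13 and picks S; Alto would get 15.
Among 9, 15, the best is 15 at Large. Subgame-perfect outcome: (Large, S) with payoffs (15, 18).
For the simultaneous game, intersect best replies.
Alto's best replies: S→Small; M→Small; L→Small; XL→Small.
Brio's best replies: Small→L; Large→S.
Only (Small, L) has each player best-responding; Nash payoffs (9, 17).
Brio earns 18 sequentially versus 17 at the Nash outcome: better off.

better off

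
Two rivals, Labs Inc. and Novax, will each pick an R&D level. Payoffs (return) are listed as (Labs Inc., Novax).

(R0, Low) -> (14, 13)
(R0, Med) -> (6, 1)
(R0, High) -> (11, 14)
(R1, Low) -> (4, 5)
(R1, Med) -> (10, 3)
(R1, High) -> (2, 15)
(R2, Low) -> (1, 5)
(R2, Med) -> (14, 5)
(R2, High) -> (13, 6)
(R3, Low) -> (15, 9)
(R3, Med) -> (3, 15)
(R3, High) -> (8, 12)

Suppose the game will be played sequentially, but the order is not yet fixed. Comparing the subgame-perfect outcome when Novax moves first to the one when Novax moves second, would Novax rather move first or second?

first

If Labs Inc. leads: Novax's best replies are R0→High, R1→High, R2→High, R3→Med; Labs Inc.'s induced payoffs 11, 2, 13, 3; outcome (R2, High), payoffs (13, 6).
If Novax leads: Labs Inc.'s best replies are Low→R3, Med→R2, High→R2; Novax's induced payoffs 9, 5, 6; outcome (R3, Low), payoffs (15, 9).
Novax gets 9 moving first and 6 moving second, so Novax prefers to move first.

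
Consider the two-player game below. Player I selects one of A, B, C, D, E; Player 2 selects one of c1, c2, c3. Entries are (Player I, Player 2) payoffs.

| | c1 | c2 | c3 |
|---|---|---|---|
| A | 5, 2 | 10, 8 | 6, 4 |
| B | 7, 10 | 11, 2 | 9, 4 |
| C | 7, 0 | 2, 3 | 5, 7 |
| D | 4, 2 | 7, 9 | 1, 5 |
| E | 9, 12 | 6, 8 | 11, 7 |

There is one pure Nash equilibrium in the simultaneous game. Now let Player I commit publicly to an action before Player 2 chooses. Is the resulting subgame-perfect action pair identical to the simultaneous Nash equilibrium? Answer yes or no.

Solve by backward induction (Player I leads).
- A: Player 2 compares 2, 8, 4 and picks c2; Player I would get 10.
- B: Player 2 compares 10, 2, 4 and picks c1; Player I would get 7.
- C: Player 2 compares 0, 3, 7 and picks c3; Player I would get 5.
- D: Player 2 compares 2, 9, 5 and picks c2; Player I would get 7.
- E: Player 2 compares 12, 8, 7 and picks c1; Player I would get 9.
Among 10, 7, 5, 7, 9, the best is 10 at A. Subgame-perfect outcome: (A, c2) with payoffs (10, 8).
Now find the simultaneous Nash equilibrium.
Player I's best replies: c1→E; c2→B; c3→E.
Player 2's best replies: A→c2; B→c1; C→c3; D→c2; E→c1.
The unique mutual best reply is (E, c1), giving (9, 12).
Sequential outcome (A, c2) differs from the Nash profile (E, c1).

no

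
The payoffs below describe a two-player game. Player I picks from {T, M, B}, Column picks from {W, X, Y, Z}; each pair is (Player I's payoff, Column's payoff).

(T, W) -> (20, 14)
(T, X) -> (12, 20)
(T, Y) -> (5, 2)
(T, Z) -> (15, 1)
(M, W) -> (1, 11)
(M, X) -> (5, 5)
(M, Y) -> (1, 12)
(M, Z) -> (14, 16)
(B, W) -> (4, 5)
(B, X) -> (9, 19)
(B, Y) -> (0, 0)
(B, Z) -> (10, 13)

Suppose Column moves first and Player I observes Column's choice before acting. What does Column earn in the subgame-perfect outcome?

Solve by backward induction (Column leads).
- W: BR = T, leader payoff 14.
- X: BR = T, leader payoff 20.
- Y: BR = T, leader payoff 2.
- Z: BR = T, leader payoff 1.
Among 14, 20, 2, 1, the best is 20 at X. Subgame-perfect outcome: (T, X) with payoffs (12, 20).

20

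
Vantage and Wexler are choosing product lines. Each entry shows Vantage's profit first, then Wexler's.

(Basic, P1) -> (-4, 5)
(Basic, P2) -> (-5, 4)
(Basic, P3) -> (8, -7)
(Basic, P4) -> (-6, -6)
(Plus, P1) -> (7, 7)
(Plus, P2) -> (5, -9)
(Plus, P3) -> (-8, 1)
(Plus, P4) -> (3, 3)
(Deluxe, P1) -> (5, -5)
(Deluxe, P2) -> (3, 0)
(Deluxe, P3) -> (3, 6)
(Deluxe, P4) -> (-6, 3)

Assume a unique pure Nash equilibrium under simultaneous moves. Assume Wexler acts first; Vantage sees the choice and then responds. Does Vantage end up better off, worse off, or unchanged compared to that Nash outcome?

unchanged

Work backward from Vantage's decision.
- P1: Vantage compares -4, 7, 5 and picks Plus; Wexler would get 7.
- P2: Vantage compares -5, 5, 3 and picks Plus; Wexler would get -9.
- P3: Vantage compares 8, -8, 3 and picks Basic; Wexler would get -7.
- P4: Vantage compares -6, 3, -6 and picks Plus; Wexler would get 3.
Among 7, -9, -7, 3, the best is 7 at P1. Subgame-perfect outcome: (Plus, P1) with payoffs (7, 7).
Now find the simultaneous Nash equilibrium.
Vantage's best replies: P1→Plus; P2→Plus; P3→Basic; P4→Plus.
Wexler's best replies: Basic→P1; Plus→P1; Deluxe→P3.
Only (Plus, P1) has each player best-responding; Nash payoffs (7, 7).
Vantage earns 7 sequentially versus 7 at the Nash outcome: unchanged.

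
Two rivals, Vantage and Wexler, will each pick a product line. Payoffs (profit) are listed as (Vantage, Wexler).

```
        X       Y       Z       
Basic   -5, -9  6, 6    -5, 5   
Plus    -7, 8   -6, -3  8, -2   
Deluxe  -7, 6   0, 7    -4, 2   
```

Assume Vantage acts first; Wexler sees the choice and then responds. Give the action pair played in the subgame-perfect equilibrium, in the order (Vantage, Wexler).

Solve by backward induction (Vantage leads).
- Basic: Wexler compares -9, 6, 5 and picks Y; Vantage would get 6.
- Plus: Wexler compares 8, -3, -2 and picks X; Vantage would get -7.
- Deluxe: Wexler compares 6, 7, 2 and picks Y; Vantage would get 0.
Maximizing over 6, -7, 0, Vantage chooses Basic. Subgame-perfect outcome: (Basic, Y) with payoffs (6, 6).

(Basic, Y)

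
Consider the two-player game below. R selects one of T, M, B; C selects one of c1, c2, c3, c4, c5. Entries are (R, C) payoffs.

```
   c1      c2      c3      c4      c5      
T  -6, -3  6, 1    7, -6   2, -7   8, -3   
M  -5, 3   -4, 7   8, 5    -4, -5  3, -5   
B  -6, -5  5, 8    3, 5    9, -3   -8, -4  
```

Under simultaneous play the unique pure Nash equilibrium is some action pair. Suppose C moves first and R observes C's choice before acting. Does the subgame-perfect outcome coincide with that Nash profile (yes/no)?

no

Backward induction with C moving first.
- c1: R compares -6, -5, -6 and picks M; C would get 3.
- c2: R compares 6, -4, 5 and picks T; C would get 1.
- c3: R compares 7, 8, 3 and picks M; C would get 5.
- c4: R compares 2, -4, 9 and picks B; C would get -3.
- c5: R compares 8, 3, -8 and picks T; C would get -3.
Maximizing over 3, 1, 5, -3, -3, C chooses c3. Subgame-perfect outcome: (M, c3) with payoffs (8, 5).
Under simultaneous play:
R's best replies: c1→M; c2→T; c3→M; c4→B; c5→T.
C's best replies: T→c2; M→c2; B→c2.
Only (T, c2) has each player best-responding; Nash payoffs (6, 1).
Sequential outcome (M, c3) differs from the Nash profile (T, c2).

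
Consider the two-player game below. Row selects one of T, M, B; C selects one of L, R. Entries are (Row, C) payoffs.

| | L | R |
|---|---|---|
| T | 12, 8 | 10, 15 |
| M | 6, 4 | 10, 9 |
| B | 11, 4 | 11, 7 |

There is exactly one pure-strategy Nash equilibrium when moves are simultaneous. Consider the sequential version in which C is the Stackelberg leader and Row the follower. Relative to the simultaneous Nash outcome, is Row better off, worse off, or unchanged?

better off

Solve by backward induction (C leads).
- L: Row compares 12, 6, 11 and picks T; C would get 8.
- R: Row compares 10, 10, 11 and picks B; C would get 7.
Maximizing over 8, 7, C chooses L. Subgame-perfect outcome: (T, L) with payoffs (12, 8).
For the simultaneous game, intersect best replies.
Row's best replies: L→T; R→B.
C's best replies: T→R; M→R; B→R.
The unique mutual best reply is (B, R), giving (11, 7).
Row earns 12 sequentially versus 11 at the Nash outcome: better off.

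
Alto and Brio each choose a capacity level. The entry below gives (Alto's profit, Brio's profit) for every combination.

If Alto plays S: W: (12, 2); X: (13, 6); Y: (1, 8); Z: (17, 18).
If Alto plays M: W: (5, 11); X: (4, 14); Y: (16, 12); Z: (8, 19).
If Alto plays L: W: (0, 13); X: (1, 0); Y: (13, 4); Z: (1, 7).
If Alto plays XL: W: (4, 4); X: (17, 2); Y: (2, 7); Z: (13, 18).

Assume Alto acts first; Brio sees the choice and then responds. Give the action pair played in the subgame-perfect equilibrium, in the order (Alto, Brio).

(S, Z)

Brio best-responds to each possible Alto move:
- S: BR = Z, leader payoff 17.
- M: BR = Z, leader payoff 8.
- L: BR = W, leader payoff 0.
- XL: BR = Z, leader payoff 13.
Maximizing over 17, 8, 0, 13, Alto chooses S. Subgame-perfect outcome: (S, Z) with payoffs (17, 18).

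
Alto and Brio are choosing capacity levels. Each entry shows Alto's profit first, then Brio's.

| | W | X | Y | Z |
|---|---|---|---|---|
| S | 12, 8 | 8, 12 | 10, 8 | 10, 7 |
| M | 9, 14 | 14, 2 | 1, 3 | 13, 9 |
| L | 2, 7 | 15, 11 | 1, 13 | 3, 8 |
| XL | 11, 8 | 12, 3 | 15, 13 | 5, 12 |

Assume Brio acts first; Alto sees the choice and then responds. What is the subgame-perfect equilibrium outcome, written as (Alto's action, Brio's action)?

Solve by backward induction (Brio leads).
- W → Alto plays S (best of 12, 9, 2, 11); Brio gets 8.
- X → Alto plays L (best of 8, 14, 15, 12); Brio gets 11.
- Y → Alto plays XL (best of 10, 1, 1, 15); Brio gets 13.
- Z → Alto plays M (best of 10, 13, 3, 5); Brio gets 9.
Among 8, 11, 13, 9, the best is 13 at Y. Subgame-perfect outcome: (XL, Y) with payoffs (15, 13).

(XL, Y)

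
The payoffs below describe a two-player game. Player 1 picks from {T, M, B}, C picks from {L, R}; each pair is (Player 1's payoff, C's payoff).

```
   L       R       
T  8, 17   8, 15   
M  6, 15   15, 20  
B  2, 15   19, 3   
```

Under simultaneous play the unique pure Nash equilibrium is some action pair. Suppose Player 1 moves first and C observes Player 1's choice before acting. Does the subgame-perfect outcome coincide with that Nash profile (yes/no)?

no

Backward induction with Player 1 moving first.
- T → C plays L (best of 17, 15); Player 1 gets 8.
- M → C plays R (best of 15, 20); Player 1 gets 15.
- B → C plays L (best of 15, 3); Player 1 gets 2.
Maximizing over 8, 15, 2, Player 1 chooses M. Subgame-perfect outcome: (M, R) with payoffs (15, 20).
Now find the simultaneous Nash equilibrium.
Player 1's best replies: L→T; R→B.
C's best replies: T→L; M→R; B→L.
Only (T, L) has each player best-responding; Nash payoffs (8, 17).
Sequential outcome (M, R) differs from the Nash profile (T, L).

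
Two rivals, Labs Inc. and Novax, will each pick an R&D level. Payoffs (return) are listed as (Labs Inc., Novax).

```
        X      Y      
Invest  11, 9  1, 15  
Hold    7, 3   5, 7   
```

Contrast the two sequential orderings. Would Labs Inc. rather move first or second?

second

If Labs Inc. leads: Novax's best replies are Invest→Y, Hold→Y; Labs Inc.'s induced payoffs 1, 5; outcome (Hold, Y), payoffs (5, 7).
If Novax leads: Labs Inc.'s best replies are X→Invest, Y→Hold; Novax's induced payoffs 9, 7; outcome (Invest, X), payoffs (11, 9).
Labs Inc. gets 5 moving first and 11 moving second, so Labs Inc. prefers to move second.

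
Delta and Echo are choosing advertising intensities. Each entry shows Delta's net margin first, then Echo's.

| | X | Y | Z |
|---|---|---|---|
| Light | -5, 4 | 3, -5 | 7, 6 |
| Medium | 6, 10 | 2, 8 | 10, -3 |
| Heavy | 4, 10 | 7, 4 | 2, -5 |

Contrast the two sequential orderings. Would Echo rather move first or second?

If Delta leads: Echo's best replies are Light→Z, Medium→X, Heavy→X; Delta's induced payoffs 7, 6, 4; outcome (Light, Z), payoffs (7, 6).
If Echo leads: Delta's best replies are X→Medium, Y→Heavy, Z→Medium; Echo's induced payoffs 10, 4, -3; outcome (Medium, X), payoffs (6, 10).
Echo gets 10 moving first and 6 moving second, so Echo prefers to move first.

first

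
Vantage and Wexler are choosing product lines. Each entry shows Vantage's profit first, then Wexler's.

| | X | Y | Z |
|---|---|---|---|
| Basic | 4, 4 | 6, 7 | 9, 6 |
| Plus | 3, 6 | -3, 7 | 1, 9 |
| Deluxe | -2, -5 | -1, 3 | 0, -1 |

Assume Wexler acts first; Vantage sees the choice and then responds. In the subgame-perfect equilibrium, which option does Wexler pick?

Vantage best-responds to each possible Wexler move:
- X: Vantage compares 4, 3, -2 and picks Basic; Wexler would get 4.
- Y: Vantage compares 6, -3, -1 and picks Basic; Wexler would get 7.
- Z: Vantage compares 9, 1, 0 and picks Basic; Wexler would get 6.
Maximizing over 4, 7, 6, Wexler chooses Y. Subgame-perfect outcome: (Basic, Y) with payoffs (6, 7).

Y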